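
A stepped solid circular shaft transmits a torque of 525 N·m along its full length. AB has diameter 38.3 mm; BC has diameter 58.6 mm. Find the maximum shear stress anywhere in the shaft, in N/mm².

Under the same torque, τ_max = 16T/(πd³) is largest where d is smallest — segment AB (d = 38.3 mm).
τ_max = 16·525.0/(π·(0.0383)³) = 4.759×10^7 Pa.

47.6 N/mm²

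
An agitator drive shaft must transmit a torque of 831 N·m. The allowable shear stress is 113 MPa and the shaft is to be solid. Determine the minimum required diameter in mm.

33.5 mm

For a solid shaft τ_max = 16T/(πd³), so d = (16T/(π τ_allow))^(1/3) = (16·831.0/(π·1.13×10^8))^(1/3) = 0.03346 m.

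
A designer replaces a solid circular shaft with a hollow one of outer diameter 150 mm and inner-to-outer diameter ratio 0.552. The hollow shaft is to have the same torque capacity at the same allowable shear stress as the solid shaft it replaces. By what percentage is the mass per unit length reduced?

Equal τ_max and T ⇒ the solid shaft needs d_s³ = d_o³(1−k⁴), so d_s = 150·(1−0.552⁴)^(1/3) = 145.2 mm.
Area ratio A_h/A_s = d_o²(1−k²)/d_s² = (1−k²)/(1−k⁴)^(2/3) = 0.7420.
Mass saving = 1 − 0.7420 = 25.8 %.

25.8 %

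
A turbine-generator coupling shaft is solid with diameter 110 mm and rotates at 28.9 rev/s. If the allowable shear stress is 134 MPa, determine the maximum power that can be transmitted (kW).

J = πd⁴/32 = π(0.110)⁴/32 = 1.437×10^-5 m⁴.
T_max = τ_allow·J/r = 1.34×10^8 × 1.437×10^-5 / 0.0550 = 35020 N·m.
ω = 2π·28.9 = 181.6 rad/s, so P_max = T_max·ω = 6.359×10^6 W.

6360 kW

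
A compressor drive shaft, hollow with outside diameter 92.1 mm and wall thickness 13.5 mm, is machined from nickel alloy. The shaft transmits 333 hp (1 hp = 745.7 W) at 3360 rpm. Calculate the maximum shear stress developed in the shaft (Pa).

6.13e6 Pa

ω = 2π·3360/60 = 351.9 rad/s, so T = P/ω = 333×745.7 / 351.9 = 705.7 N·m.
J = π(d_o⁴ − d_i⁴)/32 = π(0.0921⁴ − 0.0651⁴)/32 = 5.301×10^-6 m⁴.
τ_max = T·r/J = 705.7 × 0.0460 / 5.301×10^-6 = 6.131×10^6 Pa.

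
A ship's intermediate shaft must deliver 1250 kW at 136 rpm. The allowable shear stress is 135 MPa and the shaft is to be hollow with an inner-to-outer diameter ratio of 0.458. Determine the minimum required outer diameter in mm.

ω = 2π·136/60 = 14.24 rad/s, so T = P/ω = 1250×10³ / 14.24 = 87770 N·m.
For a hollow shaft with d_i/d_o = 0.458: τ_max = 16T/(π d_o³ (1−k⁴)), so d_o = [16T/(π τ_allow (1−k⁴))]^(1/3) = [16·87770/(π·1.35×10^8·0.9560)]^(1/3) = 0.1513 m.

151 mm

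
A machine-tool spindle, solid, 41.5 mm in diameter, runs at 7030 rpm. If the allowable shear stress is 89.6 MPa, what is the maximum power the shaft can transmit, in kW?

J = πd⁴/32 = π(0.0415)⁴/32 = 2.912×10^-7 m⁴.
T_max = τ_allow·J/r = 8.96×10^7 × 2.912×10^-7 / 0.0208 = 1257 N·m.
ω = 2π·7030/60 = 736.2 rad/s, so P_max = T_max·ω = 9.257×10^5 W.

926 kW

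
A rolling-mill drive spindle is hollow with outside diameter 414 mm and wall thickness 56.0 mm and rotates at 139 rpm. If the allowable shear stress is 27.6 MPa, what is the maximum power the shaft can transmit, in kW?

4010 kW

J = π(d_o⁴ − d_i⁴)/32 = π(0.414⁴ − 0.302⁴)/32 = 2.067×10^-3 m⁴.
T_max = τ_allow·J/r = 2.76×10^7 × 2.067×10^-3 / 0.207 = 275700 N·m.
ω = 2π·139/60 = 14.56 rad/s, so P_max = T_max·ω = 4.012×10^6 W.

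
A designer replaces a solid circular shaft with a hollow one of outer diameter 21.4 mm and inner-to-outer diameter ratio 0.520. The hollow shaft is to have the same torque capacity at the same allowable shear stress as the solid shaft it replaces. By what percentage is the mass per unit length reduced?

23.3 %

Equal τ_max and T ⇒ the solid shaft needs d_s³ = d_o³(1−k⁴), so d_s = 21.4·(1−0.520⁴)^(1/3) = 20.87 mm.
Area ratio A_h/A_s = d_o²(1−k²)/d_s² = (1−k²)/(1−k⁴)^(2/3) = 0.7675.
Mass saving = 1 − 0.7675 = 23.3 %.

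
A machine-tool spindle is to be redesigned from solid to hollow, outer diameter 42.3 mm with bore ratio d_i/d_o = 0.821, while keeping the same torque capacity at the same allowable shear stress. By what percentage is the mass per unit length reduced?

51.2 %

Equal τ_max and T ⇒ the solid shaft needs d_s³ = d_o³(1−k⁴), so d_s = 42.3·(1−0.821⁴)^(1/3) = 34.57 mm.
Area ratio A_h/A_s = d_o²(1−k²)/d_s² = (1−k²)/(1−k⁴)^(2/3) = 0.4881.
Mass saving = 1 − 0.4881 = 51.2 %.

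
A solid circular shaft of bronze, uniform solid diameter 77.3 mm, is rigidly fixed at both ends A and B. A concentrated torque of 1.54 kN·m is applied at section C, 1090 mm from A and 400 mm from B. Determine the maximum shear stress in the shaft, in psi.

With uniform GJ and both ends fixed, compatibility θ_AC = θ_CB gives T_A·a = T_B·b, together with T_A + T_B = T₀.
T_A = T₀·b/(a+b) = 1540·400/1490 = 413.4 N·m; T_B = 1127 N·m.
τ in each portion: τ_AC = 4.56×10^6 Pa, τ_CB = 1.24×10^7 Pa; maximum is in CB.
τ_max = T_CB·r/J = 1127·0.0386/3.51×10^-6 = 1.242×10^7 Pa.

1800 psi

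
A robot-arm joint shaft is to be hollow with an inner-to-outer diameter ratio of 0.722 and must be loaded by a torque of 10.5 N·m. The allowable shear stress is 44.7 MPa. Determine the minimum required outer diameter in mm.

11.8 mm

For a hollow shaft with d_i/d_o = 0.722: τ_max = 16T/(π d_o³ (1−k⁴)), so d_o = [16T/(π τ_allow (1−k⁴))]^(1/3) = [16·10.50/(π·4.47×10^7·0.7283)]^(1/3) = 0.01180 m.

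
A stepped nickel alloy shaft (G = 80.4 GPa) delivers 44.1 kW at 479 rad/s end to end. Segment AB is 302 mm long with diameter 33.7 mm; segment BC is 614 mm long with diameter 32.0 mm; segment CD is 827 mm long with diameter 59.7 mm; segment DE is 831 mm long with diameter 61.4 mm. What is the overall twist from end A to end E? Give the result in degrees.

ω = 479 rad/s, so T = P/ω = 44.1×10³ / 479.0 = 92.07 N·m.
J_AB = π(0.0337)⁴/32 = 1.27×10^-7 m⁴; J_BC = π(0.0320)⁴/32 = 1.03×10^-7 m⁴; J_CD = π(0.0597)⁴/32 = 1.25×10^-6 m⁴; J_DE = π(0.0614)⁴/32 = 1.40×10^-6 m⁴.
θ = (T/G)·Σ L_i/J_i = (92.07/80.4×10⁹)·(0.302/1.27×10^-7 + 0.614/1.03×10^-7 + 0.827/1.25×10^-6 + 0.831/1.40×10^-6) = 0.01100 rad.

0.630°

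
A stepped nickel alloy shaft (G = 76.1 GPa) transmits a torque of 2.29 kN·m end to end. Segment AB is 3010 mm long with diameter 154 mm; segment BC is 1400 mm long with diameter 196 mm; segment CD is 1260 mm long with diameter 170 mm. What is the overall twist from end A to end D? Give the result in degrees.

0.137°

J_AB = π(0.154)⁴/32 = 5.52×10^-5 m⁴; J_BC = π(0.196)⁴/32 = 1.45×10^-4 m⁴; J_CD = π(0.170)⁴/32 = 8.20×10^-5 m⁴.
θ = (T/G)·Σ L_i/J_i = (2290/76.1×10⁹)·(3.01/5.52×10^-5 + 1.40/1.45×10^-4 + 1.26/8.20×10^-5) = 2.394×10^-3 rad.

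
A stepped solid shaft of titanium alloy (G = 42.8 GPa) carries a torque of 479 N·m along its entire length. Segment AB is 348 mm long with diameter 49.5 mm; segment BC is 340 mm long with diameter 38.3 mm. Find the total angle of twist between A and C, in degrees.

1.41°

J_AB = π(0.0495)⁴/32 = 5.89×10^-7 m⁴; J_BC = π(0.0383)⁴/32 = 2.11×10^-7 m⁴.
θ = (T/G)·Σ L_i/J_i = (479.0/42.8×10⁹)·(0.348/5.89×10^-7 + 0.340/2.11×10^-7) = 0.02462 rad.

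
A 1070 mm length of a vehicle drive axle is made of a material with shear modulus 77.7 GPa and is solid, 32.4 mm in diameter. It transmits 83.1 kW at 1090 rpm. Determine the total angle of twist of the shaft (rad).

ω = 2π·1090/60 = 114.1 rad/s, so T = P/ω = 83.1×10³ / 114.1 = 728.0 N·m.
J = πd⁴/32 = π(0.0324)⁴/32 = 1.082×10^-7 m⁴.
θ = T·L/(G·J) = 728.0 × 1.07 / (77.7×10⁹ × 1.082×10^-7) = 0.09267 rad.

0.0927 rad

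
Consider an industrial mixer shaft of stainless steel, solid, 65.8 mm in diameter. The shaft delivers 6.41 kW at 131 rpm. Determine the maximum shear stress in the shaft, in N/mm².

ω = 2π·131/60 = 13.72 rad/s, so T = P/ω = 6.41×10³ / 13.72 = 467.3 N·m.
J = πd⁴/32 = π(0.0658)⁴/32 = 1.840×10^-6 m⁴.
τ_max = T·r/J = 467.3 × 0.0329 / 1.840×10^-6 = 8.353×10^6 Pa.

8.35 N/mm²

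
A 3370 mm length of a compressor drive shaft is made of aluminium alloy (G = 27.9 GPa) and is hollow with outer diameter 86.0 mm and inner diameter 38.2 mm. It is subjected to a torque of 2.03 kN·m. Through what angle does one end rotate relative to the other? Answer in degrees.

2.72°

J = π(d_o⁴ − d_i⁴)/32 = π(0.0860⁴ − 0.0382⁴)/32 = 5.161×10^-6 m⁴.
θ = T·L/(G·J) = 2030 × 3.37 / (27.9×10⁹ × 5.161×10^-6) = 0.04751 rad.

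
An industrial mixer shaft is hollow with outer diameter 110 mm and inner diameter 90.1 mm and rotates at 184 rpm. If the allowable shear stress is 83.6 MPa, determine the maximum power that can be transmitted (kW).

J = π(d_o⁴ − d_i⁴)/32 = π(0.110⁴ − 0.0901⁴)/32 = 7.904×10^-6 m⁴.
T_max = τ_allow·J/r = 8.36×10^7 × 7.904×10^-6 / 0.0550 = 12010 N·m.
ω = 2π·184/60 = 19.27 rad/s, so P_max = T_max·ω = 2.315×10^5 W.

231 kW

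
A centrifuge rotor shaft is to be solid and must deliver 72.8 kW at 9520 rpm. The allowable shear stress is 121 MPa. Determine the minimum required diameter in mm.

14.5 mm

ω = 2π·9520/60 = 996.9 rad/s, so T = P/ω = 72.8×10³ / 996.9 = 73.02 N·m.
For a solid shaft τ_max = 16T/(πd³), so d = (16T/(π τ_allow))^(1/3) = (16·73.02/(π·1.21×10^8))^(1/3) = 0.01454 m.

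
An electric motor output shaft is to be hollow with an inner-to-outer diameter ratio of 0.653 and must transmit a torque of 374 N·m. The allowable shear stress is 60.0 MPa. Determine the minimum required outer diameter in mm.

For a hollow shaft with d_i/d_o = 0.653: τ_max = 16T/(π d_o³ (1−k⁴)), so d_o = [16T/(π τ_allow (1−k⁴))]^(1/3) = [16·374.0/(π·6.00×10^7·0.8182)]^(1/3) = 0.03385 m.

33.9 mm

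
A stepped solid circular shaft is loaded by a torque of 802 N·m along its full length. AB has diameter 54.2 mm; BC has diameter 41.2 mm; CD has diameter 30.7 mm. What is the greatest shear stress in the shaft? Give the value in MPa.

Under the same torque, τ_max = 16T/(πd³) is largest where d is smallest — segment CD (d = 30.7 mm).
τ_max = 16·802.0/(π·(0.0307)³) = 1.412×10^8 Pa.

141 MPa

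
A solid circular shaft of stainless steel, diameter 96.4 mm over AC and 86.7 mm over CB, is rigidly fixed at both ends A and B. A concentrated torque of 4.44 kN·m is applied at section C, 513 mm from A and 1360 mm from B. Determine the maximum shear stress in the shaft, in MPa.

20.2 MPa

Compatibility: T_A·a/J_AC = T_B·b/J_CB with T_A + T_B = T₀.
J_AC = 8.48×10^-6 m⁴, J_CB = 5.55×10^-6 m⁴, so T_A = T₀·(J_AC/a)/((J_AC/a)+(J_CB/b)) = 3561 N·m, T_B = 878.9 N·m.
τ in each portion: τ_AC = 2.02×10^7 Pa, τ_CB = 6.87×10^6 Pa; maximum is in AC.
τ_max = T_AC·r/J = 3561·0.0482/8.48×10^-6 = 2.025×10^7 Pa.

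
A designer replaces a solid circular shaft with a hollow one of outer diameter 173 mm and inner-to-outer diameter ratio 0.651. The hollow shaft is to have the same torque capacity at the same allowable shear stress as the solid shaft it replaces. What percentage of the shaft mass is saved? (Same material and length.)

Equal τ_max and T ⇒ the solid shaft needs d_s³ = d_o³(1−k⁴), so d_s = 173·(1−0.651⁴)^(1/3) = 162.0 mm.
Area ratio A_h/A_s = d_o²(1−k²)/d_s² = (1−k²)/(1−k⁴)^(2/3) = 0.6575.
Mass saving = 1 − 0.6575 = 34.3 %.

34.3 %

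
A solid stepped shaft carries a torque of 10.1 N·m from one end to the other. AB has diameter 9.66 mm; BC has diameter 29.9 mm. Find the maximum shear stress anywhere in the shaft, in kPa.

57100 kPa

Under the same torque, τ_max = 16T/(πd³) is largest where d is smallest — segment AB (d = 9.66 mm).
τ_max = 16·10.10/(π·(0.00966)³) = 5.706×10^7 Pa.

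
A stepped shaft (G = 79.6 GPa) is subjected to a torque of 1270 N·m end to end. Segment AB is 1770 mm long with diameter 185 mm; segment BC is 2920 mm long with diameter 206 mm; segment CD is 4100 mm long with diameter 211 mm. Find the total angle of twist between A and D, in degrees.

J_AB = π(0.185)⁴/32 = 1.15×10^-4 m⁴; J_BC = π(0.206)⁴/32 = 1.77×10^-4 m⁴; J_CD = π(0.211)⁴/32 = 1.95×10^-4 m⁴.
θ = (T/G)·Σ L_i/J_i = (1270/79.6×10⁹)·(1.77/1.15×10^-4 + 2.92/1.77×10^-4 + 4.10/1.95×10^-4) = 8.452×10^-4 rad.

0.0484°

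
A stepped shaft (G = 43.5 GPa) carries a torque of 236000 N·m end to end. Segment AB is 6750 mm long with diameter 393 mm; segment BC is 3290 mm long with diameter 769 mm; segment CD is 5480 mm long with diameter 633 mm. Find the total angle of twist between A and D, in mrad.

J_AB = π(0.393)⁴/32 = 2.34×10^-3 m⁴; J_BC = π(0.769)⁴/32 = 0.0343 m⁴; J_CD = π(0.633)⁴/32 = 0.0158 m⁴.
θ = (T/G)·Σ L_i/J_i = (236000/43.5×10⁹)·(6.75/2.34×10^-3 + 3.29/0.0343 + 5.48/0.0158) = 0.01804 rad.

18.0 mrad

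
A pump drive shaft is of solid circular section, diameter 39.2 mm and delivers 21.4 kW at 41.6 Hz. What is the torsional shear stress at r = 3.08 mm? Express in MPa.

ω = 2π·41.6 = 261.4 rad/s, so T = P/ω = 21.4×10³ / 261.4 = 81.87 N·m.
J = πd⁴/32 = π(0.0392)⁴/32 = 2.318×10^-7 m⁴.
Shear stress varies linearly with radius: τ = T·r/J = 81.87 × 0.00308 / 2.318×10^-7 = 1.088×10^6 Pa.

1.09 MPa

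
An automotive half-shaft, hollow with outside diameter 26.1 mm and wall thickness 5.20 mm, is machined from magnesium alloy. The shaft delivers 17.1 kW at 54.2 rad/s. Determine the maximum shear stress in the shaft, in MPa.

ω = 54.2 rad/s, so T = P/ω = 17.1×10³ / 54.20 = 315.5 N·m.
J = π(d_o⁴ − d_i⁴)/32 = π(0.0261⁴ − 0.0157⁴)/32 = 3.959×10^-8 m⁴.
τ_max = T·r/J = 315.5 × 0.0131 / 3.959×10^-8 = 1.040×10^8 Pa.

104 MPa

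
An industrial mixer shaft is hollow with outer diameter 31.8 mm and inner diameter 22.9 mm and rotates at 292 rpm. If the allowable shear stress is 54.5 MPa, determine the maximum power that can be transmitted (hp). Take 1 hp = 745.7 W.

10.3 hp

J = π(d_o⁴ − d_i⁴)/32 = π(0.0318⁴ − 0.0229⁴)/32 = 7.340×10^-8 m⁴.
T_max = τ_allow·J/r = 5.45×10^7 × 7.340×10^-8 / 0.0159 = 251.6 N·m.
ω = 2π·292/60 = 30.58 rad/s, so P_max = T_max·ω = 7693 W.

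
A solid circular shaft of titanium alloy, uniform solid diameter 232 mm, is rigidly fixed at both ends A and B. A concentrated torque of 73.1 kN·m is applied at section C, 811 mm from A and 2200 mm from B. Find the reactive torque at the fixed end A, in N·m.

53400 N·m

With uniform GJ and both ends fixed, compatibility θ_AC = θ_CB gives T_A·a = T_B·b, together with T_A + T_B = T₀.
T_A = T₀·b/(a+b) = 73100·2200/3011 = 53410 N·m; T_B = 19690 N·m.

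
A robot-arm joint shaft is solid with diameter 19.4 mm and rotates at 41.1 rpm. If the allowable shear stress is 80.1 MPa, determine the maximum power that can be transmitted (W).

J = πd⁴/32 = π(0.0194)⁴/32 = 1.391×10^-8 m⁴.
T_max = τ_allow·J/r = 8.01×10^7 × 1.391×10^-8 / 0.00970 = 114.8 N·m.
ω = 2π·41.1/60 = 4.304 rad/s, so P_max = T_max·ω = 494.2 W.

494 W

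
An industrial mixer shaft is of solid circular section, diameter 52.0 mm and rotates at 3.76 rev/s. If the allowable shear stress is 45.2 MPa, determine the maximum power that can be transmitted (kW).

29.5 kW

J = πd⁴/32 = π(0.0520)⁴/32 = 7.178×10^-7 m⁴.
T_max = τ_allow·J/r = 4.52×10^7 × 7.178×10^-7 / 0.0260 = 1248 N·m.
ω = 2π·3.76 = 23.62 rad/s, so P_max = T_max·ω = 2.948×10^4 W.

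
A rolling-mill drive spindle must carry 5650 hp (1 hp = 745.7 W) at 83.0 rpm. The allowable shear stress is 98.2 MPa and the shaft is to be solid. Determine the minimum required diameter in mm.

ω = 2π·83.0/60 = 8.692 rad/s, so T = P/ω = 5650×745.7 / 8.692 = 484700 N·m.
For a solid shaft τ_max = 16T/(πd³), so d = (16T/(π τ_allow))^(1/3) = (16·484700/(π·9.82×10^7))^(1/3) = 0.2929 m.

293 mm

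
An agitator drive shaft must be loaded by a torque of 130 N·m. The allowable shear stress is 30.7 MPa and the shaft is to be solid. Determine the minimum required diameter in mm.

For a solid shaft τ_max = 16T/(πd³), so d = (16T/(π τ_allow))^(1/3) = (16·130.0/(π·3.07×10^7))^(1/3) = 0.02784 m.

27.8 mm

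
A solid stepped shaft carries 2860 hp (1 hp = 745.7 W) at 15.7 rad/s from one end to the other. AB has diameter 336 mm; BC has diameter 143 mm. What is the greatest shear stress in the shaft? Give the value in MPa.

ω = 15.7 rad/s, so T = P/ω = 2860×745.7 / 15.70 = 135800 N·m.
Under the same torque, τ_max = 16T/(πd³) is largest where d is smallest — segment BC (d = 143 mm).
τ_max = 16·135800/(π·(0.143)³) = 2.366×10^8 Pa.

237 MPa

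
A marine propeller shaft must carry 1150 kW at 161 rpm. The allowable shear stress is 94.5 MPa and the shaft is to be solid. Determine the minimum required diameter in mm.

154 mm

ω = 2π·161/60 = 16.86 rad/s, so T = P/ω = 1150×10³ / 16.86 = 68210 N·m.
For a solid shaft τ_max = 16T/(πd³), so d = (16T/(π τ_allow))^(1/3) = (16·68210/(π·9.45×10^7))^(1/3) = 0.1543 m.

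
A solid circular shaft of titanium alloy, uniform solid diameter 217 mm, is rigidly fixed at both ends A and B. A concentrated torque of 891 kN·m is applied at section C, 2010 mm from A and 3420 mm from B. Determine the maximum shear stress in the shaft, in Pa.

2.80e8 Pa

With uniform GJ and both ends fixed, compatibility θ_AC = θ_CB gives T_A·a = T_B·b, together with T_A + T_B = T₀.
T_A = T₀·b/(a+b) = 891000·3420/5430 = 561200 N·m; T_B = 329800 N·m.
τ in each portion: τ_AC = 2.80×10^8 Pa, τ_CB = 1.64×10^8 Pa; maximum is in AC.
τ_max = T_AC·r/J = 561200·0.108/2.18×10^-4 = 2.797×10^8 Pa.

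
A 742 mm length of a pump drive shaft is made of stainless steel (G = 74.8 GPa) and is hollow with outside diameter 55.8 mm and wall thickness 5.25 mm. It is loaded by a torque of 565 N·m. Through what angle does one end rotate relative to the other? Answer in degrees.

0.596°

J = π(d_o⁴ − d_i⁴)/32 = π(0.0558⁴ − 0.0453⁴)/32 = 5.384×10^-7 m⁴.
θ = T·L/(G·J) = 565.0 × 0.742 / (74.8×10⁹ × 5.384×10^-7) = 0.01041 rad.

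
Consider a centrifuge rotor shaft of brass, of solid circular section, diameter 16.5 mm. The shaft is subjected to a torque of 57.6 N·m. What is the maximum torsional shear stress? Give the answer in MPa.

65.3 MPa

J = πd⁴/32 = π(0.0165)⁴/32 = 7.277×10^-9 m⁴.
τ_max = T·r/J = 57.60 × 0.00825 / 7.277×10^-9 = 6.530×10^7 Pa.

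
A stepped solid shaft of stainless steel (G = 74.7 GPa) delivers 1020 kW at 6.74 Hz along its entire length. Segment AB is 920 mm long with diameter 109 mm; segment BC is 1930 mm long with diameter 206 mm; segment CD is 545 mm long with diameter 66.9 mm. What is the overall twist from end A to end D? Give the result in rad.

0.114 rad

ω = 2π·6.74 = 42.35 rad/s, so T = P/ω = 1020×10³ / 42.35 = 24090 N·m.
J_AB = π(0.109)⁴/32 = 1.39×10^-5 m⁴; J_BC = π(0.206)⁴/32 = 1.77×10^-4 m⁴; J_CD = π(0.0669)⁴/32 = 1.97×10^-6 m⁴.
θ = (T/G)·Σ L_i/J_i = (24090/74.7×10⁹)·(0.920/1.39×10^-5 + 1.93/1.77×10^-4 + 0.545/1.97×10^-6) = 0.1143 rad.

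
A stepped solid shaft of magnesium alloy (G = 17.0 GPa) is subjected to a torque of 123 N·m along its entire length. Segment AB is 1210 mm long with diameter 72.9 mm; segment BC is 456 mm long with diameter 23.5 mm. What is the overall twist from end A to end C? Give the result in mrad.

J_AB = π(0.0729)⁴/32 = 2.77×10^-6 m⁴; J_BC = π(0.0235)⁴/32 = 2.99×10^-8 m⁴.
θ = (T/G)·Σ L_i/J_i = (123.0/17.0×10⁹)·(1.21/2.77×10^-6 + 0.456/2.99×10^-8) = 0.1133 rad.

113 mrad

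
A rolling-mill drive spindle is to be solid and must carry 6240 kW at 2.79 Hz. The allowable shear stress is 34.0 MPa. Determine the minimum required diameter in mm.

376 mm

ω = 2π·2.79 = 17.53 rad/s, so T = P/ω = 6240×10³ / 17.53 = 356000 N·m.
For a solid shaft τ_max = 16T/(πd³), so d = (16T/(π τ_allow))^(1/3) = (16·356000/(π·3.40×10^7))^(1/3) = 0.3764 m.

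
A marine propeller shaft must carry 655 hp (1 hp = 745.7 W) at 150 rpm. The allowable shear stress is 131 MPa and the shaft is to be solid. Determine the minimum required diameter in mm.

107 mm

ω = 2π·150/60 = 15.71 rad/s, so T = P/ω = 655×745.7 / 15.71 = 31090 N·m.
For a solid shaft τ_max = 16T/(πd³), so d = (16T/(π τ_allow))^(1/3) = (16·31090/(π·1.31×10^8))^(1/3) = 0.1065 m.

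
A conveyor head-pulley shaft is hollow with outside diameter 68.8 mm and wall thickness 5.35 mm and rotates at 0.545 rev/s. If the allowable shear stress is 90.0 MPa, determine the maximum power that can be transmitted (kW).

9.68 kW

J = π(d_o⁴ − d_i⁴)/32 = π(0.0688⁴ − 0.0581⁴)/32 = 1.081×10^-6 m⁴.
T_max = τ_allow·J/r = 9.00×10^7 × 1.081×10^-6 / 0.0344 = 2828 N·m.
ω = 2π·0.545 = 3.424 rad/s, so P_max = T_max·ω = 9684 W.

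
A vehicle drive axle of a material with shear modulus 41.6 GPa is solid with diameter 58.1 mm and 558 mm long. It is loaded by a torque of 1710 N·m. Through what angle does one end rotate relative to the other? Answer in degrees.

J = πd⁴/32 = π(0.0581)⁴/32 = 1.119×10^-6 m⁴.
θ = T·L/(G·J) = 1710 × 0.558 / (41.6×10⁹ × 1.119×10^-6) = 0.02050 rad.

1.17°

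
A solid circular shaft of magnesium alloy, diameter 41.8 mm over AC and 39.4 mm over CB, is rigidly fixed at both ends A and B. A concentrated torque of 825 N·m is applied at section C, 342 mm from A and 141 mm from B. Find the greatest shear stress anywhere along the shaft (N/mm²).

45.1 N/mm²

Compatibility: T_A·a/J_AC = T_B·b/J_CB with T_A + T_B = T₀.
J_AC = 3.00×10^-7 m⁴, J_CB = 2.37×10^-7 m⁴, so T_A = T₀·(J_AC/a)/((J_AC/a)+(J_CB/b)) = 283.1 N·m, T_B = 541.9 N·m.
τ in each portion: τ_AC = 1.97×10^7 Pa, τ_CB = 4.51×10^7 Pa; maximum is in CB.
τ_max = T_CB·r/J = 541.9·0.0197/2.37×10^-7 = 4.513×10^7 Pa.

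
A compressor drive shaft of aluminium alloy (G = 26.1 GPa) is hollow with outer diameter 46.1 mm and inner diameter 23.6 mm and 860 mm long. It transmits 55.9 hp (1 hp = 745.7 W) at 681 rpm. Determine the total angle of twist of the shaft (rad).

0.0466 rad

ω = 2π·681/60 = 71.31 rad/s, so T = P/ω = 55.9×745.7 / 71.31 = 584.5 N·m.
J = π(d_o⁴ − d_i⁴)/32 = π(0.0461⁴ − 0.0236⁴)/32 = 4.130×10^-7 m⁴.
θ = T·L/(G·J) = 584.5 × 0.860 / (26.1×10⁹ × 4.130×10^-7) = 0.04664 rad.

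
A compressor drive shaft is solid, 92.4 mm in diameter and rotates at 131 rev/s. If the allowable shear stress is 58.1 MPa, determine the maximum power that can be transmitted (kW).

J = πd⁴/32 = π(0.0924)⁴/32 = 7.156×10^-6 m⁴.
T_max = τ_allow·J/r = 5.81×10^7 × 7.156×10^-6 / 0.0462 = 9000 N·m.
ω = 2π·131 = 823.1 rad/s, so P_max = T_max·ω = 7.408×10^6 W.

7410 kW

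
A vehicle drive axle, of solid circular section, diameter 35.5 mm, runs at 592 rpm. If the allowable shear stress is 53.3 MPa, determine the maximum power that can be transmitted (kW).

J = πd⁴/32 = π(0.0355)⁴/32 = 1.559×10^-7 m⁴.
T_max = τ_allow·J/r = 5.33×10^7 × 1.559×10^-7 / 0.0177 = 468.2 N·m.
ω = 2π·592/60 = 61.99 rad/s, so P_max = T_max·ω = 2.903×10^4 W.

29.0 kW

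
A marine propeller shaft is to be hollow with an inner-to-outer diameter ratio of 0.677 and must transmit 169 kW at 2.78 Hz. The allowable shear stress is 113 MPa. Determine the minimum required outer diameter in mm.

82.0 mm

ω = 2π·2.78 = 17.47 rad/s, so T = P/ω = 169×10³ / 17.47 = 9675 N·m.
For a hollow shaft with d_i/d_o = 0.677: τ_max = 16T/(π d_o³ (1−k⁴)), so d_o = [16T/(π τ_allow (1−k⁴))]^(1/3) = [16·9675/(π·1.13×10^8·0.7899)]^(1/3) = 0.08203 m.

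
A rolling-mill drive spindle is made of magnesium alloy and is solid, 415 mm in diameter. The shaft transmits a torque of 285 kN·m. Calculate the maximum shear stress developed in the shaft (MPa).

J = πd⁴/32 = π(0.415)⁴/32 = 2.912×10^-3 m⁴.
τ_max = T·r/J = 285000 × 0.207 / 2.912×10^-3 = 2.031×10^7 Pa.

20.3 MPa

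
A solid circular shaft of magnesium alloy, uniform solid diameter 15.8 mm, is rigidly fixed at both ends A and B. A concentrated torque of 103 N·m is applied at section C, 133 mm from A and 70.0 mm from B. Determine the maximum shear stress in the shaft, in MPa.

With uniform GJ and both ends fixed, compatibility θ_AC = θ_CB gives T_A·a = T_B·b, together with T_A + T_B = T₀.
T_A = T₀·b/(a+b) = 103.0·70.0/203.0 = 35.52 N·m; T_B = 67.48 N·m.
τ in each portion: τ_AC = 4.59×10^7 Pa, τ_CB = 8.71×10^7 Pa; maximum is in CB.
τ_max = T_CB·r/J = 67.48·0.00790/6.12×10^-9 = 8.713×10^7 Pa.

87.1 MPa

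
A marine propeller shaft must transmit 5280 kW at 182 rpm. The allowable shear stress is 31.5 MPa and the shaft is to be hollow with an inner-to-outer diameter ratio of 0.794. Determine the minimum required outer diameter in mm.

420 mm

ω = 2π·182/60 = 19.06 rad/s, so T = P/ω = 5280×10³ / 19.06 = 277000 N·m.
For a hollow shaft with d_i/d_o = 0.794: τ_max = 16T/(π d_o³ (1−k⁴)), so d_o = [16T/(π τ_allow (1−k⁴))]^(1/3) = [16·277000/(π·3.15×10^7·0.6026)]^(1/3) = 0.4205 m.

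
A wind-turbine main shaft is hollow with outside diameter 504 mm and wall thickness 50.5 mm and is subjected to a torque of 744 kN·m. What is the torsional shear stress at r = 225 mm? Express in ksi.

J = π(d_o⁴ − d_i⁴)/32 = π(0.504⁴ − 0.403⁴)/32 = 3.745×10^-3 m⁴.
Shear stress varies linearly with radius: τ = T·r/J = 744000 × 0.225 / 3.745×10^-3 = 4.470×10^7 Pa.

6.48 ksi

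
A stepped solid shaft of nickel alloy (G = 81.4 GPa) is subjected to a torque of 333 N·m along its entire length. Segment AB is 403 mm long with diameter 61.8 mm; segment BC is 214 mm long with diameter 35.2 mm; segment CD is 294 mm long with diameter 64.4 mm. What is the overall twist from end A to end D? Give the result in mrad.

J_AB = π(0.0618)⁴/32 = 1.43×10^-6 m⁴; J_BC = π(0.0352)⁴/32 = 1.51×10^-7 m⁴; J_CD = π(0.0644)⁴/32 = 1.69×10^-6 m⁴.
θ = (T/G)·Σ L_i/J_i = (333.0/81.4×10⁹)·(0.403/1.43×10^-6 + 0.214/1.51×10^-7 + 0.294/1.69×10^-6) = 7.672×10^-3 rad.

7.67 mrad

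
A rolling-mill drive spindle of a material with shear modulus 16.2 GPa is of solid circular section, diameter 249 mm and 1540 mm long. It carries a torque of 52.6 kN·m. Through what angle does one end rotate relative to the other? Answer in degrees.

J = πd⁴/32 = π(0.249)⁴/32 = 3.774×10^-4 m⁴.
θ = T·L/(G·J) = 52600 × 1.54 / (16.2×10⁹ × 3.774×10^-4) = 0.01325 rad.

0.759°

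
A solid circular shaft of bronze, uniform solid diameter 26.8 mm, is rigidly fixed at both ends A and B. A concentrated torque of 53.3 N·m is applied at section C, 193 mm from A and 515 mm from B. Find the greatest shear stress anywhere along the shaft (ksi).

With uniform GJ and both ends fixed, compatibility θ_AC = θ_CB gives T_A·a = T_B·b, together with T_A + T_B = T₀.
T_A = T₀·b/(a+b) = 53.30·515/708.0 = 38.77 N·m; T_B = 14.53 N·m.
τ in each portion: τ_AC = 1.03×10^7 Pa, τ_CB = 3.84×10^6 Pa; maximum is in AC.
τ_max = T_AC·r/J = 38.77·0.0134/5.06×10^-8 = 1.026×10^7 Pa.

1.49 ksi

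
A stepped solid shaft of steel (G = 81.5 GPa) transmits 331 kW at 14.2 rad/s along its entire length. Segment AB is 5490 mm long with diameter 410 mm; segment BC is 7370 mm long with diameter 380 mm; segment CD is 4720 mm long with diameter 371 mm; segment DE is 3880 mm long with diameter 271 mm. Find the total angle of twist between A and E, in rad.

ω = 14.2 rad/s, so T = P/ω = 331×10³ / 14.20 = 23310 N·m.
J_AB = π(0.410)⁴/32 = 2.77×10^-3 m⁴; J_BC = π(0.380)⁴/32 = 2.05×10^-3 m⁴; J_CD = π(0.371)⁴/32 = 1.86×10^-3 m⁴; J_DE = π(0.271)⁴/32 = 5.30×10^-4 m⁴.
θ = (T/G)·Σ L_i/J_i = (23310/81.5×10⁹)·(5.49/2.77×10^-3 + 7.37/2.05×10^-3 + 4.72/1.86×10^-3 + 3.88/5.30×10^-4) = 4.417×10^-3 rad.

0.00442 rad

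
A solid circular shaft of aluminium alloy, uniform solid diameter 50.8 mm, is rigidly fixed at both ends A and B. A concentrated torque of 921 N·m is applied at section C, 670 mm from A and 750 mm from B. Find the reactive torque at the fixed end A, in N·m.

486 N·m

With uniform GJ and both ends fixed, compatibility θ_AC = θ_CB gives T_A·a = T_B·b, together with T_A + T_B = T₀.
T_A = T₀·b/(a+b) = 921.0·750/1420 = 486.4 N·m; T_B = 434.6 N·m.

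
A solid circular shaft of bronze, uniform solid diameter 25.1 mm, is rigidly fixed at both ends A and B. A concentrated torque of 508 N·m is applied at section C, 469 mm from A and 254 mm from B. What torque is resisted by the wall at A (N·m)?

With uniform GJ and both ends fixed, compatibility θ_AC = θ_CB gives T_A·a = T_B·b, together with T_A + T_B = T₀.
T_A = T₀·b/(a+b) = 508.0·254/723.0 = 178.5 N·m; T_B = 329.5 N·m.

178 N·m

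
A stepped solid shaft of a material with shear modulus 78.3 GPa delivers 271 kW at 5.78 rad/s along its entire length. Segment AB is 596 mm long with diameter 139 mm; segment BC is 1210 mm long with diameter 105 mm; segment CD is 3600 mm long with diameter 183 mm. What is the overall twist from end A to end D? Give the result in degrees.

5.16°

ω = 5.78 rad/s, so T = P/ω = 271×10³ / 5.780 = 46890 N·m.
J_AB = π(0.139)⁴/32 = 3.66×10^-5 m⁴; J_BC = π(0.105)⁴/32 = 1.19×10^-5 m⁴; J_CD = π(0.183)⁴/32 = 1.10×10^-4 m⁴.
θ = (T/G)·Σ L_i/J_i = (46890/78.3×10⁹)·(0.596/3.66×10^-5 + 1.21/1.19×10^-5 + 3.60/1.10×10^-4) = 0.09003 rad.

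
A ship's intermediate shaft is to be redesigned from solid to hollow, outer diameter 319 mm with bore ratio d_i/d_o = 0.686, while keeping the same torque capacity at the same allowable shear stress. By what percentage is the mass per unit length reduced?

Equal τ_max and T ⇒ the solid shaft needs d_s³ = d_o³(1−k⁴), so d_s = 319·(1−0.686⁴)^(1/3) = 293.5 mm.
Area ratio A_h/A_s = d_o²(1−k²)/d_s² = (1−k²)/(1−k⁴)^(2/3) = 0.6256.
Mass saving = 1 − 0.6256 = 37.4 %.

37.4 %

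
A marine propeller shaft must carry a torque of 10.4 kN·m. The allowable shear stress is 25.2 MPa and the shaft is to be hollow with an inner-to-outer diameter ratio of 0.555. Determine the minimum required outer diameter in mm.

132 mm

For a hollow shaft with d_i/d_o = 0.555: τ_max = 16T/(π d_o³ (1−k⁴)), so d_o = [16T/(π τ_allow (1−k⁴))]^(1/3) = [16·10400/(π·2.52×10^7·0.9051)]^(1/3) = 0.1324 m.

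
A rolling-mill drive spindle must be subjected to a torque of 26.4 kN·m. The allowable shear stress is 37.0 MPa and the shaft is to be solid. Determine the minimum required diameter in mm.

154 mm

For a solid shaft τ_max = 16T/(πd³), so d = (16T/(π τ_allow))^(1/3) = (16·26400/(π·3.70×10^7))^(1/3) = 0.1537 m.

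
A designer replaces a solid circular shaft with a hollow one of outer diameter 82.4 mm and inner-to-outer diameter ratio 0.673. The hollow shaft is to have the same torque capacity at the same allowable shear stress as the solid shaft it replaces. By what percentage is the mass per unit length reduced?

Equal τ_max and T ⇒ the solid shaft needs d_s³ = d_o³(1−k⁴), so d_s = 82.4·(1−0.673⁴)^(1/3) = 76.33 mm.
Area ratio A_h/A_s = d_o²(1−k²)/d_s² = (1−k²)/(1−k⁴)^(2/3) = 0.6376.
Mass saving = 1 − 0.6376 = 36.2 %.

36.2 %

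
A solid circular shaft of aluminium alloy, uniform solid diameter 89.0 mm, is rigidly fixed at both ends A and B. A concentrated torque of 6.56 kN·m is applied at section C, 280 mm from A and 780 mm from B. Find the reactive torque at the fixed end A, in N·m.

With uniform GJ and both ends fixed, compatibility θ_AC = θ_CB gives T_A·a = T_B·b, together with T_A + T_B = T₀.
T_A = T₀·b/(a+b) = 6560·780/1060 = 4827 N·m; T_B = 1733 N·m.

4830 N·m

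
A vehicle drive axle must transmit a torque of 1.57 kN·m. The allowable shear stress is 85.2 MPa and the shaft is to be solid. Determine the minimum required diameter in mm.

45.4 mm

For a solid shaft τ_max = 16T/(πd³), so d = (16T/(π τ_allow))^(1/3) = (16·1570/(π·8.52×10^7))^(1/3) = 0.04544 m.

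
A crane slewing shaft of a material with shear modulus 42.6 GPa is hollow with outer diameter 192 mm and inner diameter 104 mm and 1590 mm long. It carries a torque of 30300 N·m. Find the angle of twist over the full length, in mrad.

J = π(d_o⁴ − d_i⁴)/32 = π(0.192⁴ − 0.104⁴)/32 = 1.219×10^-4 m⁴.
θ = T·L/(G·J) = 30300 × 1.59 / (42.6×10⁹ × 1.219×10^-4) = 9.275×10^-3 rad.

9.28 mrad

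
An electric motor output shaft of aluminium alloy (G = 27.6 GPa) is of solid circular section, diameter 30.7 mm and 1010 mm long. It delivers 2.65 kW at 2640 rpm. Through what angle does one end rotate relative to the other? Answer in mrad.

ω = 2π·2640/60 = 276.5 rad/s, so T = P/ω = 2.65×10³ / 276.5 = 9.585 N·m.
J = πd⁴/32 = π(0.0307)⁴/32 = 8.721×10^-8 m⁴.
θ = T·L/(G·J) = 9.585 × 1.01 / (27.6×10⁹ × 8.721×10^-8) = 4.022×10^-3 rad.

4.02 mrad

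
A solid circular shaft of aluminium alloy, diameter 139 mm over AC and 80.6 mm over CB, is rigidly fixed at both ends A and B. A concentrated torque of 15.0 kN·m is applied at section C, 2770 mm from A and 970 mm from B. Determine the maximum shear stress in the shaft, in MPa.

Compatibility: T_A·a/J_AC = T_B·b/J_CB with T_A + T_B = T₀.
J_AC = 3.66×10^-5 m⁴, J_CB = 4.14×10^-6 m⁴, so T_A = T₀·(J_AC/a)/((J_AC/a)+(J_CB/b)) = 11340 N·m, T_B = 3661 N·m.
τ in each portion: τ_AC = 2.15×10^7 Pa, τ_CB = 3.56×10^7 Pa; maximum is in CB.
τ_max = T_CB·r/J = 3661·0.0403/4.14×10^-6 = 3.561×10^7 Pa.

35.6 MPa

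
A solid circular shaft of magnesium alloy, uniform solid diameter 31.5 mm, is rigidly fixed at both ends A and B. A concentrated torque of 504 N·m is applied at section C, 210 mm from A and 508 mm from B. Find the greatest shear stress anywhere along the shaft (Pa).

5.81e7 Pa

With uniform GJ and both ends fixed, compatibility θ_AC = θ_CB gives T_A·a = T_B·b, together with T_A + T_B = T₀.
T_A = T₀·b/(a+b) = 504.0·508/718.0 = 356.6 N·m; T_B = 147.4 N·m.
τ in each portion: τ_AC = 5.81×10^7 Pa, τ_CB = 2.40×10^7 Pa; maximum is in AC.
τ_max = T_AC·r/J = 356.6·0.0158/9.67×10^-8 = 5.810×10^7 Pa.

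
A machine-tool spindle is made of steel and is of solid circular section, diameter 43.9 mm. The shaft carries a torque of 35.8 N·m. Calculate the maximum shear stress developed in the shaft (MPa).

2.16 MPa

J = πd⁴/32 = π(0.0439)⁴/32 = 3.646×10^-7 m⁴.
τ_max = T·r/J = 35.80 × 0.0220 / 3.646×10^-7 = 2.155×10^6 Pa.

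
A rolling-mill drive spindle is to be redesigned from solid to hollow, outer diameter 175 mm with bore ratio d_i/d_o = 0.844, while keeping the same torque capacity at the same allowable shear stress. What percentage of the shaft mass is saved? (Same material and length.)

53.9 %

Equal τ_max and T ⇒ the solid shaft needs d_s³ = d_o³(1−k⁴), so d_s = 175·(1−0.844⁴)^(1/3) = 138.2 mm.
Area ratio A_h/A_s = d_o²(1−k²)/d_s² = (1−k²)/(1−k⁴)^(2/3) = 0.4612.
Mass saving = 1 − 0.4612 = 53.9 %.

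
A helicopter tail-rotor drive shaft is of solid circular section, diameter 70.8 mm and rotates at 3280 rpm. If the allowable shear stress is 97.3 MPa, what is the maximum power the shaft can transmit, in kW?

J = πd⁴/32 = π(0.0708)⁴/32 = 2.467×10^-6 m⁴.
T_max = τ_allow·J/r = 9.73×10^7 × 2.467×10^-6 / 0.0354 = 6780 N·m.
ω = 2π·3280/60 = 343.5 rad/s, so P_max = T_max·ω = 2.329×10^6 W.

2330 kW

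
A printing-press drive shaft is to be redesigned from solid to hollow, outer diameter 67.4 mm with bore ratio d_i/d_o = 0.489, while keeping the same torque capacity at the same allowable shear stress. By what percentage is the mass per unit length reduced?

Equal τ_max and T ⇒ the solid shaft needs d_s³ = d_o³(1−k⁴), so d_s = 67.4·(1−0.489⁴)^(1/3) = 66.09 mm.
Area ratio A_h/A_s = d_o²(1−k²)/d_s² = (1−k²)/(1−k⁴)^(2/3) = 0.7913.
Mass saving = 1 − 0.7913 = 20.9 %.

20.9 %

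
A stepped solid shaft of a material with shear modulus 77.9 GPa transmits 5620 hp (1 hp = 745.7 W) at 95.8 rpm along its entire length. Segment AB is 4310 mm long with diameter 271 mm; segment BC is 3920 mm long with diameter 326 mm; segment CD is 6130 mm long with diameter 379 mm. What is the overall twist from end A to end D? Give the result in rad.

ω = 2π·95.8/60 = 10.03 rad/s, so T = P/ω = 5620×745.7 / 10.03 = 417700 N·m.
J_AB = π(0.271)⁴/32 = 5.30×10^-4 m⁴; J_BC = π(0.326)⁴/32 = 1.11×10^-3 m⁴; J_CD = π(0.379)⁴/32 = 2.03×10^-3 m⁴.
θ = (T/G)·Σ L_i/J_i = (417700/77.9×10⁹)·(4.31/5.30×10^-4 + 3.92/1.11×10^-3 + 6.13/2.03×10^-3) = 0.07883 rad.

0.0788 rad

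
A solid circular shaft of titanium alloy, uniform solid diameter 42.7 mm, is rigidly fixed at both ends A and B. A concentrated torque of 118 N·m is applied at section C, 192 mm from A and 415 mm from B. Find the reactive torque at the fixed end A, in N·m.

With uniform GJ and both ends fixed, compatibility θ_AC = θ_CB gives T_A·a = T_B·b, together with T_A + T_B = T₀.
T_A = T₀·b/(a+b) = 118.0·415/607.0 = 80.68 N·m; T_B = 37.32 N·m.

80.7 N·m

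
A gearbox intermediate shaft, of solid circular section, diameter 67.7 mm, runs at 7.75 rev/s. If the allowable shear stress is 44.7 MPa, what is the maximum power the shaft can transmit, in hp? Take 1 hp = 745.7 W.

178 hp

J = πd⁴/32 = π(0.0677)⁴/32 = 2.062×10^-6 m⁴.
T_max = τ_allow·J/r = 4.47×10^7 × 2.062×10^-6 / 0.0338 = 2723 N·m.
ω = 2π·7.75 = 48.69 rad/s, so P_max = T_max·ω = 1.326×10^5 W.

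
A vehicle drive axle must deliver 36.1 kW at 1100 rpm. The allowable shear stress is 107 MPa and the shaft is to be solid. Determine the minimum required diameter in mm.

24.6 mm

ω = 2π·1100/60 = 115.2 rad/s, so T = P/ω = 36.1×10³ / 115.2 = 313.4 N·m.
For a solid shaft τ_max = 16T/(πd³), so d = (16T/(π τ_allow))^(1/3) = (16·313.4/(π·1.07×10^8))^(1/3) = 0.02462 m.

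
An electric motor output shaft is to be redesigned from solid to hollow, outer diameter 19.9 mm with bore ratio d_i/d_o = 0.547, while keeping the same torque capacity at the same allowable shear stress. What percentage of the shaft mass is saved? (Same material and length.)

25.4 %

Equal τ_max and T ⇒ the solid shaft needs d_s³ = d_o³(1−k⁴), so d_s = 19.9·(1−0.547⁴)^(1/3) = 19.29 mm.
Area ratio A_h/A_s = d_o²(1−k²)/d_s² = (1−k²)/(1−k⁴)^(2/3) = 0.7460.
Mass saving = 1 − 0.7460 = 25.4 %.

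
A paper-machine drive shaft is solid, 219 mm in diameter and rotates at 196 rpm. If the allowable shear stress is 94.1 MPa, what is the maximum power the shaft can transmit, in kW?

J = πd⁴/32 = π(0.219)⁴/32 = 2.258×10^-4 m⁴.
T_max = τ_allow·J/r = 9.41×10^7 × 2.258×10^-4 / 0.110 = 194100 N·m.
ω = 2π·196/60 = 20.53 rad/s, so P_max = T_max·ω = 3.983×10^6 W.

3980 kW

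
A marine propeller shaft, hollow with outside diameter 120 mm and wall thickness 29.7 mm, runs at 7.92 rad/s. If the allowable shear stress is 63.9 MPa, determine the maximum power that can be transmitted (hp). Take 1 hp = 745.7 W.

215 hp

J = π(d_o⁴ − d_i⁴)/32 = π(0.120⁴ − 0.0606⁴)/32 = 1.903×10^-5 m⁴.
T_max = τ_allow·J/r = 6.39×10^7 × 1.903×10^-5 / 0.0600 = 20270 N·m.
ω = 7.92 rad/s, so P_max = T_max·ω = 1.605×10^5 W.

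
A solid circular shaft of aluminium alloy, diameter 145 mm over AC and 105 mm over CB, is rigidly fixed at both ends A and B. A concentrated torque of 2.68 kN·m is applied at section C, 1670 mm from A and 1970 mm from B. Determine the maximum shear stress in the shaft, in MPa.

Compatibility: T_A·a/J_AC = T_B·b/J_CB with T_A + T_B = T₀.
J_AC = 4.34×10^-5 m⁴, J_CB = 1.19×10^-5 m⁴, so T_A = T₀·(J_AC/a)/((J_AC/a)+(J_CB/b)) = 2173 N·m, T_B = 506.6 N·m.
τ in each portion: τ_AC = 3.63×10^6 Pa, τ_CB = 2.23×10^6 Pa; maximum is in AC.
τ_max = T_AC·r/J = 2173·0.0725/4.34×10^-5 = 3.631×10^6 Pa.

3.63 MPa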